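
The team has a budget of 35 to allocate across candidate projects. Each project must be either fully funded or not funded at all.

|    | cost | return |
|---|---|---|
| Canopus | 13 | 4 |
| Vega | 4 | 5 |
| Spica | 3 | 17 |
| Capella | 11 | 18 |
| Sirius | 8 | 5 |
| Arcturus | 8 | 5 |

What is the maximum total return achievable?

This is a 0-1 knapsack instance.
Vega + Spica + Capella + Sirius: cost 4 + 3 + 11 + 8 = 26 ≤ 35, return 5 + 17 + 18 + 5 = 45.
Vega + Spica + Capella + Arcturus: cost 4 + 3 + 11 + 8 = 26 ≤ 35, return 5 + 17 + 18 + 5 = 45.
Vega + Spica + Capella + Sirius + Arcturus: cost 4 + 3 + 11 + 8 + 8 = 34 ≤ 35, return 5 + 17 + 18 + 5 + 5 = 50.
Best is Vega, Spica, Capella, Sirius, and Arcturus with total return 50.

50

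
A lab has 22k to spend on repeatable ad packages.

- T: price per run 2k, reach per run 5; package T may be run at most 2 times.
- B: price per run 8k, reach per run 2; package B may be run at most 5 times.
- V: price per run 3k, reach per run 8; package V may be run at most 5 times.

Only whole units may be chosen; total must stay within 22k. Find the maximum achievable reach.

50

This is a bounded integer knapsack.
V has the best ratio (8/3); taking only V gives at most 5×8 = 40 (stopped by the supply cap of 5).
Mixing does better — 2×T and 5×V: price 19 ≤ 22, reach 2·5 + 5·8 = 50.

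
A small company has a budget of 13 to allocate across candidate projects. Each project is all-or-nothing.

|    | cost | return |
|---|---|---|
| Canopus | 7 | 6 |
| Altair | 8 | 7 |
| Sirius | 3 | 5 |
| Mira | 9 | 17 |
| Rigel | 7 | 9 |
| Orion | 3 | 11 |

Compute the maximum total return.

28

Allowing fractional choices, the relaxed optimum would be about 29.7, but projects are indivisible.
Sirius + Mira: cost 3 + 9 = 12 ≤ 13, return 5 + 17 = 22.
Sirius + Rigel + Orion: cost 3 + 7 + 3 = 13 ≤ 13, return 5 + 9 + 11 = 25.
Mira + Orion: cost 9 + 3 = 12 ≤ 13, return 17 + 11 = 28.
Best is Mira and Orion with total return 28.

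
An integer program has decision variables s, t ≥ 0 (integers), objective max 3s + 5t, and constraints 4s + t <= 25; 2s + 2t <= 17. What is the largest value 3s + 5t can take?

40

(s,t)=(0,8): 4·0+1·8=8≤25, 2·0+2·8=16≤17, objective 40.
(s,t)=(1,7): 4·1+1·7=11≤25, 2·1+2·7=16≤17, objective 38.
Maximum is 40 at (s,t)=(0,8).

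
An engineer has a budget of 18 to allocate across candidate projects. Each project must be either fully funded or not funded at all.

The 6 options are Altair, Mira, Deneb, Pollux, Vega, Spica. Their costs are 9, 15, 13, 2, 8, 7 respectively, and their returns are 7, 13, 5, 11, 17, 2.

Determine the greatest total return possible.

Pollux + Vega: cost 2 + 8 = 10 ≤ 18, return 11 + 17 = 28.
Pollux + Vega + Spica: cost 2 + 8 + 7 = 17 ≤ 18, return 11 + 17 + 2 = 30.
Best is Pollux, Vega, and Spica with total return 30.

30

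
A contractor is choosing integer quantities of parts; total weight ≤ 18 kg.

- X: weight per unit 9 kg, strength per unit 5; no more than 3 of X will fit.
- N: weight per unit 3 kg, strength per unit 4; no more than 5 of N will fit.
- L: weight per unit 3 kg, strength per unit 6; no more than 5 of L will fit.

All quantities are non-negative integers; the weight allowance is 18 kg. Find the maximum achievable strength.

34

2×N and 4×L: weight 18 ≤ 18, strength 2·4 + 4·6 = 32.
1×N and 5×L: weight 18 ≤ 18, strength 1·4 + 5·6 = 34.
Best is 34.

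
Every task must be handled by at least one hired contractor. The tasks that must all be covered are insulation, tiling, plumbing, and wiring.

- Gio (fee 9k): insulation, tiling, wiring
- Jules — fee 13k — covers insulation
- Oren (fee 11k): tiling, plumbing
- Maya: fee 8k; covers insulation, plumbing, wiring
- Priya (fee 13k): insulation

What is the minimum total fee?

Choose Gio and Maya: together they cover insulation, tiling, plumbing, wiring — every task.
Total fee: 9 + 8 = 17.
No cover costs less than 17.

17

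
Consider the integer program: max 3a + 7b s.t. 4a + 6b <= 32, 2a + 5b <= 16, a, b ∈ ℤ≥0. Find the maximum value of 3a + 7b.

24

(a,b)=(8,0): 4·8+6·0=32≤32, 2·8+5·0=16≤16, objective 24.
(a,b)=(7,0): 4·7+6·0=28≤32, 2·7+5·0=14≤16, objective 21.
No feasible integer point exceeds 24.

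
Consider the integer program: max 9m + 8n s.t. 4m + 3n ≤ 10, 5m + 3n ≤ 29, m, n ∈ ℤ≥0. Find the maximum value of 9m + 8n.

25

(m,n)=(1,2) is feasible, giving 25.
(m,n)=(0,3) is feasible, giving 24.
(m,n)=(1,1) is feasible, giving 17.
(m,n)=(0,2) is feasible, giving 16.
Maximum is 25 at (m,n)=(1,2).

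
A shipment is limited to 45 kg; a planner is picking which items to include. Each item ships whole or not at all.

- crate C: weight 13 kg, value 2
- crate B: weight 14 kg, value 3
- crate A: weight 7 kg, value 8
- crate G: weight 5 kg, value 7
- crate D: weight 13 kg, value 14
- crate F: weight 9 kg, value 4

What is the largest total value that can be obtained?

Take crate A, crate G, crate D, and crate F: weight 7 + 5 + 13 + 9 = 34 ≤ 45, value 8 + 7 + 14 + 4 = 33.
No other feasible combination does better.

33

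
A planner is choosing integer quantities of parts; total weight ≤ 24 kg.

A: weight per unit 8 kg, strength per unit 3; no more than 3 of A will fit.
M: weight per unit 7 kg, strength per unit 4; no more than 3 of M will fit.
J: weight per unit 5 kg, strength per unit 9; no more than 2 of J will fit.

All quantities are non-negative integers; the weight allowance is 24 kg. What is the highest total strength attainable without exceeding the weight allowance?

2×M and 2×J: weight 24 ≤ 24, strength 2·4 + 2·9 = 26.
1×M and 2×J: weight 17 ≤ 24, strength 1·4 + 2·9 = 22.
Best is 26.

26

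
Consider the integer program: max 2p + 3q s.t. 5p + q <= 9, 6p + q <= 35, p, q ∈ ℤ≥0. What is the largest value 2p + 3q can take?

27

(p,q)=(0,9): 5·0+1·9=9≤9, 6·0+1·9=9≤35, objective 27.
(p,q)=(0,8): 5·0+1·8=8≤9, 6·0+1·8=8≤35, objective 24.
Maximum is 27 at (p,q)=(0,9).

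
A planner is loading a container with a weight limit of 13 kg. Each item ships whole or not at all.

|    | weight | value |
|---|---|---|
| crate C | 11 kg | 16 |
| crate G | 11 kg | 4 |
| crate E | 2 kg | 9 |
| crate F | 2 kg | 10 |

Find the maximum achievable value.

26

Take crate C and crate F: weight 11 + 2 = 13 ≤ 13, value 16 + 10 = 26.
No other feasible combination does better.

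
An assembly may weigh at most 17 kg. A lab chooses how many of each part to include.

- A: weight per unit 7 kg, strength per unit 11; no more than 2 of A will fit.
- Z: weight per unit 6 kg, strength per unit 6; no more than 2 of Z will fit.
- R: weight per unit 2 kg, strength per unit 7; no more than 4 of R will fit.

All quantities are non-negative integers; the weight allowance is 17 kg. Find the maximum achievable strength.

39

This is a bounded integer knapsack.
R has the best ratio (7/2); taking only R gives at most 4×7 = 28 (stopped by the supply cap of 4).
Mixing does better — 1×A and 4×R: weight 15 ≤ 17, strength 1·11 + 4·7 = 39.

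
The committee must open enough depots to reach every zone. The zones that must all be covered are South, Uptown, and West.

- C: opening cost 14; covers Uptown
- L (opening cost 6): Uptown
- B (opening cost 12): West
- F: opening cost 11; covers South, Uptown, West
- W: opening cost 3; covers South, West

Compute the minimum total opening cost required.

9

This is an integer covering problem.
Choose L and W: together they cover South, Uptown, West — every zone.
Total opening cost: 6 + 3 = 9.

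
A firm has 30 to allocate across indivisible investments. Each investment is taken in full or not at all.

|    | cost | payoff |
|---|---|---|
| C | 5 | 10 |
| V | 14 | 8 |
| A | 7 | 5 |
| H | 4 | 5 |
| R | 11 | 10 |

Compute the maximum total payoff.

C + A + H + R: cost 5 + 7 + 4 + 11 = 27 ≤ 30, payoff 10 + 5 + 5 + 10 = 30.
C + V + A + H: cost 5 + 14 + 7 + 4 = 30 ≤ 30, payoff 10 + 8 + 5 + 5 = 28.
C + V + R: cost 5 + 14 + 11 = 30 ≤ 30, payoff 10 + 8 + 10 = 28.
Best is C, A, H, and R with total payoff 30.

30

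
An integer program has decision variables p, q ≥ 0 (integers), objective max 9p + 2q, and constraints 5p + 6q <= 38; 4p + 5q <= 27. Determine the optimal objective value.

54

Relaxing integrality, the LP optimum is 60.75 at (p,q) = (6.75, 0), which is not an integer point.
(p,q)=(6,0): 5·6+6·0=30≤38, 4·6+5·0=24≤27, objective 54.
(p,q)=(5,1): 5·5+6·1=31≤38, 4·5+5·1=25≤27, objective 47.
(p,q)=(5,0): 5·5+6·0=25≤38, 4·5+5·0=20≤27, objective 45.
The best lattice point is (6,0), giving 54.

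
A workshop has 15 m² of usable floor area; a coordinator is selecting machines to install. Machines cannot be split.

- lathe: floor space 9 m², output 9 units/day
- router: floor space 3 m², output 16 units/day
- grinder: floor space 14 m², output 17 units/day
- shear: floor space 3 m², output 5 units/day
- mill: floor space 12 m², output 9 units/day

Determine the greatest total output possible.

30

lathe + router: floor space 9 + 3 = 12 ≤ 15, output 9 + 16 = 25.
lathe + router + shear: floor space 9 + 3 + 3 = 15 ≤ 15, output 9 + 16 + 5 = 30.
router + mill: floor space 3 + 12 = 15 ≤ 15, output 16 + 9 = 25.
Best is lathe, router, and shear with total output 30.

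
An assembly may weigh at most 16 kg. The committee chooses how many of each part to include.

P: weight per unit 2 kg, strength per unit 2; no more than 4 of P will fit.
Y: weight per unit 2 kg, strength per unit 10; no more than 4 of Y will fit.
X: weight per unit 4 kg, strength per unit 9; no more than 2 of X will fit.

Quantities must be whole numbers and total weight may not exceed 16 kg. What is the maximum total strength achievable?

58

This is a bounded integer knapsack.
2×P, 4×Y, and 1×X: weight 16 ≤ 16, strength 2·2 + 4·10 + 1·9 = 53.
4×Y and 2×X: weight 16 ≤ 16, strength 4·10 + 2·9 = 58.
Best is 58.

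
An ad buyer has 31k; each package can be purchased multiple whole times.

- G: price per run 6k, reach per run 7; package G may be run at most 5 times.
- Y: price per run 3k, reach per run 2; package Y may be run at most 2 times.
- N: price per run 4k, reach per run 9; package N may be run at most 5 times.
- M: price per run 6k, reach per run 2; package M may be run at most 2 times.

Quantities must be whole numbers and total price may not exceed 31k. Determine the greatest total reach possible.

N has the best ratio (9/4); taking only N gives at most 5×9 = 45 (stopped by the supply cap of 5).
Mixing does better — 1×G, 1×Y, and 5×N: price 29 ≤ 31, reach 1·7 + 1·2 + 5·9 = 54.

54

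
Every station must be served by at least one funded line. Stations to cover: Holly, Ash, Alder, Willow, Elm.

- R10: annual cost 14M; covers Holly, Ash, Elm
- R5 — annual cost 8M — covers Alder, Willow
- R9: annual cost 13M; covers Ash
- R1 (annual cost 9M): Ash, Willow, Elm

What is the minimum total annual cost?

This is an integer covering problem.
Choose R10 and R5: together they cover Holly, Ash, Alder, Willow, Elm — every station.
Total annual cost: 14 + 8 = 22.

22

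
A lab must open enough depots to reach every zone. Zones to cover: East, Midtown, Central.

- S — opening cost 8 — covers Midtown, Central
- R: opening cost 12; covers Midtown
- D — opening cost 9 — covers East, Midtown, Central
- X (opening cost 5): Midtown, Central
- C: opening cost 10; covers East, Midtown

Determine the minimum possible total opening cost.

9

The greedy cost-per-new-zone heuristic would pick X and D for 14, but a cheaper cover exists.
D alone covers East, Midtown, Central — every zone.
Total opening cost: 9.
No cover costs less than 9.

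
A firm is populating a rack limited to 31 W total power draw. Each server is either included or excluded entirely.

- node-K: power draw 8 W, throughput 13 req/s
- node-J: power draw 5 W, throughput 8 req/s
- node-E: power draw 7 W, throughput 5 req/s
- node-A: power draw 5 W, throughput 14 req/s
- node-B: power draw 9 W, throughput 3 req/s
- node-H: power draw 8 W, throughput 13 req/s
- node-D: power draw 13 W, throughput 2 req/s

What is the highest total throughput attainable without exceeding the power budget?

node-K + node-E + node-A + node-H: power draw 8 + 7 + 5 + 8 = 28 ≤ 31, throughput 13 + 5 + 14 + 13 = 45.
node-K + node-J + node-A + node-H: power draw 8 + 5 + 5 + 8 = 26 ≤ 31, throughput 13 + 8 + 14 + 13 = 48.
node-K + node-A + node-B + node-H: power draw 8 + 5 + 9 + 8 = 30 ≤ 31, throughput 13 + 14 + 3 + 13 = 43.
Best is node-K, node-J, node-A, and node-H with total throughput 48.

48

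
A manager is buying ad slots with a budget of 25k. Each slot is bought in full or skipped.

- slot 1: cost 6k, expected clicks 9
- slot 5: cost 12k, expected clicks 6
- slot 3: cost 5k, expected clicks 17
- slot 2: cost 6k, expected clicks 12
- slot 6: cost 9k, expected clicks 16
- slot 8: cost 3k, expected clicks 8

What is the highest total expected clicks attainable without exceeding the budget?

53

Take slot 3, slot 2, slot 6, and slot 8: cost 5 + 6 + 9 + 3 = 23 ≤ 25, expected clicks 17 + 12 + 16 + 8 = 53.
No other feasible combination does better.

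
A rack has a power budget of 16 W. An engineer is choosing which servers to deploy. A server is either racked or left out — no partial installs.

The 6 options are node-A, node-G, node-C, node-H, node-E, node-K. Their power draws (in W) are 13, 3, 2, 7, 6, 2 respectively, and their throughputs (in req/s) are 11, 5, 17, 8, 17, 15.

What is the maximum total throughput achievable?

Allowing fractional choices, the relaxed optimum would be about 57.4, but servers are indivisible.
node-C + node-E + node-K: power draw 2 + 6 + 2 = 10 ≤ 16, throughput 17 + 17 + 15 = 49.
node-G + node-C + node-E + node-K: power draw 3 + 2 + 6 + 2 = 13 ≤ 16, throughput 5 + 17 + 17 + 15 = 54.
Best is node-G, node-C, node-E, and node-K with total throughput 54.

54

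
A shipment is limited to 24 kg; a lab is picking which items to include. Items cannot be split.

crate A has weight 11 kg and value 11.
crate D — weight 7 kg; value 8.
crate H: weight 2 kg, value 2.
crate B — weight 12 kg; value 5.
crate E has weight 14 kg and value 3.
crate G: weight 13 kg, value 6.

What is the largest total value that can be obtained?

21

crate A + crate D: weight 11 + 7 = 18 ≤ 24, value 11 + 8 = 19.
crate A + crate G: weight 11 + 13 = 24 ≤ 24, value 11 + 6 = 17.
crate A + crate D + crate H: weight 11 + 7 + 2 = 20 ≤ 24, value 11 + 8 + 2 = 21.
Best is crate A, crate D, and crate H with total value 21.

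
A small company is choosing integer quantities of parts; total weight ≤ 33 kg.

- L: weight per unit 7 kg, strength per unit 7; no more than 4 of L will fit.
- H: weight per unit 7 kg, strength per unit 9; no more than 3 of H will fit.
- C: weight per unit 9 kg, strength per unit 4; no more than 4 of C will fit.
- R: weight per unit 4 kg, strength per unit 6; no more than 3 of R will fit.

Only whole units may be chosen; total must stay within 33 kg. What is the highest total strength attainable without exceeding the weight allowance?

45

Take 3×H and 3×R: weight 33 ≤ 33, strength 3·9 + 3·6 = 45.
R has the best ratio (6/4) and is taken to its limit of 3; remaining capacity is filled optimally with the others.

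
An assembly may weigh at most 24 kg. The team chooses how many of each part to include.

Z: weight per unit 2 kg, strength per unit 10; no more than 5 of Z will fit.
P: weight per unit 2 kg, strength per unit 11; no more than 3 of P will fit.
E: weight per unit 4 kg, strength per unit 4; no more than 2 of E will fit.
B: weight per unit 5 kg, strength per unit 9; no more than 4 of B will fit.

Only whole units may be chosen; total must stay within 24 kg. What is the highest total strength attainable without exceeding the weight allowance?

92

P has the best ratio (11/2); taking only P gives at most 3×11 = 33 (stopped by the supply cap of 3).
Mixing does better — 5×Z, 3×P, and 1×B: weight 21 ≤ 24, strength 5·10 + 3·11 + 1·9 = 92.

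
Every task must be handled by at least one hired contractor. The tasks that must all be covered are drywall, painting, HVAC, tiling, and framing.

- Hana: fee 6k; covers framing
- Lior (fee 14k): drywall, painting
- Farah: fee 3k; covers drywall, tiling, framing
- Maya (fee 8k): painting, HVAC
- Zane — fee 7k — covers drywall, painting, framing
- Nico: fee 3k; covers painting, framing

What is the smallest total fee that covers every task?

11

The greedy cost-per-new-task heuristic would pick Farah, Nico, and Maya for 14, but a cheaper cover exists.
Choose Farah and Maya: together they cover drywall, painting, HVAC, tiling, framing — every task.
Total fee: 3 + 8 = 11.
No cover costs less than 11.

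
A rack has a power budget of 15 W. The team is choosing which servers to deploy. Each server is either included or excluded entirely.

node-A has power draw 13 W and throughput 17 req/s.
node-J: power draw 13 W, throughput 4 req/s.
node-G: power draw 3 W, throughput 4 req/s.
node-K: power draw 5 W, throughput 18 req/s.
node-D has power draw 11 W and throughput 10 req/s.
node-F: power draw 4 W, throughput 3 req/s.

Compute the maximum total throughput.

This is an integer program with binary decision variables.
node-G + node-K: power draw 3 + 5 = 8 ≤ 15, throughput 4 + 18 = 22.
node-G + node-K + node-F: power draw 3 + 5 + 4 = 12 ≤ 15, throughput 4 + 18 + 3 = 25.
Best is node-G, node-K, and node-F with total throughput 25.

25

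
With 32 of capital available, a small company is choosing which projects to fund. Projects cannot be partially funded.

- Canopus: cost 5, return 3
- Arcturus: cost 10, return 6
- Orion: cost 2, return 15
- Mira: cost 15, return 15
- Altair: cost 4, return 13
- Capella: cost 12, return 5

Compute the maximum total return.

Allowing fractional choices, the relaxed optimum would be about 49.6, but projects are indivisible.
Canopus + Orion + Mira + Altair: cost 5 + 2 + 15 + 4 = 26 ≤ 32, return 3 + 15 + 15 + 13 = 46.
Arcturus + Orion + Mira + Altair: cost 10 + 2 + 15 + 4 = 31 ≤ 32, return 6 + 15 + 15 + 13 = 49.
Orion + Mira + Altair: cost 2 + 15 + 4 = 21 ≤ 32, return 15 + 15 + 13 = 43.
Best is Arcturus, Orion, Mira, and Altair with total return 49.

49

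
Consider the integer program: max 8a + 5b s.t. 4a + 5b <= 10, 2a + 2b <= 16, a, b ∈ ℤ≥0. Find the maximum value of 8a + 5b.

The continuous relaxation peaks at (2.5, 0) with value 20.00; rounding to a feasible lattice point costs some objective.
(a,b)=(2,0): 4·2+5·0=8≤10, 2·2+2·0=4≤16, objective 16.
(a,b)=(1,1): 4·1+5·1=9≤10, 2·1+2·1=4≤16, objective 13.
No feasible integer point exceeds 16.

16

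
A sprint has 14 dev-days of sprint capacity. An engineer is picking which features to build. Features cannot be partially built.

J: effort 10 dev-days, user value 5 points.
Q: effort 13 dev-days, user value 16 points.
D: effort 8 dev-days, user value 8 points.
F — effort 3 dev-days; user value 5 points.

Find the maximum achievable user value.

Take Q: effort 13 ≤ 14, user value 16.
No other feasible combination does better.

16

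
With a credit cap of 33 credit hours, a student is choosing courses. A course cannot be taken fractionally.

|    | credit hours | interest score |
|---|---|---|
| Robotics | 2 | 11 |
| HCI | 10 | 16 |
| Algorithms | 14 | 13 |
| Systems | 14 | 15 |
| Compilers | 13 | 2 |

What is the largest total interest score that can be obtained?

Allowing fractional choices, the relaxed optimum would be about 48.5, but courses are indivisible.
Robotics + HCI + Systems: credit hours 2 + 10 + 14 = 26 ≤ 33, interest score 11 + 16 + 15 = 42.
Robotics + Algorithms + Systems: credit hours 2 + 14 + 14 = 30 ≤ 33, interest score 11 + 13 + 15 = 39.
Robotics + HCI + Algorithms: credit hours 2 + 10 + 14 = 26 ≤ 33, interest score 11 + 16 + 13 = 40.
Best is Robotics, HCI, and Systems with total interest score 42.

42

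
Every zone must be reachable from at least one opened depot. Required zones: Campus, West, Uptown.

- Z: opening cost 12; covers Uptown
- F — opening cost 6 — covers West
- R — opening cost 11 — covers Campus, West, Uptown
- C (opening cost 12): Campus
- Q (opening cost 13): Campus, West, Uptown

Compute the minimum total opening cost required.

11

This is a weighted set-cover instance.
R alone covers Campus, West, Uptown — every zone.
Total opening cost: 11.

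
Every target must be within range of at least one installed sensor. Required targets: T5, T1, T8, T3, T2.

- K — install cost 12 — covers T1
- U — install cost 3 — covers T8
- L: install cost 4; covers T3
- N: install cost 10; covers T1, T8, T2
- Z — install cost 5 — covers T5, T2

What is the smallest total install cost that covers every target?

The greedy cost-per-new-target heuristic would pick Z, U, L, and N for 22, but a cheaper cover exists.
Choose L, N, and Z: together they cover T5, T1, T8, T3, T2 — every target.
Total install cost: 4 + 10 + 5 = 19.
No cover costs less than 19.

19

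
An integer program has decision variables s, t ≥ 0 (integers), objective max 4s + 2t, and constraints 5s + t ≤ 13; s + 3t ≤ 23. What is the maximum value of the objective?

18

(s,t)=(1,7) is feasible, giving 18.
(s,t)=(1,6) is feasible, giving 16.
(s,t)=(0,7) is feasible, giving 14.
(s,t)=(0,6) is feasible, giving 12.
The best lattice point is (1,7), giving 18.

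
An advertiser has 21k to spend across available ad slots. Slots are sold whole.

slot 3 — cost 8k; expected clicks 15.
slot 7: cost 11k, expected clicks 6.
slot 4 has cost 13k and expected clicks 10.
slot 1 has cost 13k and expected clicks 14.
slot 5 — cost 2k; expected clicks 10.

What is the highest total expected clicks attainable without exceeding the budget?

31

This is a 0-1 knapsack instance.
Take slot 3, slot 7, and slot 5: cost 8 + 11 + 2 = 21 ≤ 21, expected clicks 15 + 6 + 10 = 31.
No other feasible combination does better.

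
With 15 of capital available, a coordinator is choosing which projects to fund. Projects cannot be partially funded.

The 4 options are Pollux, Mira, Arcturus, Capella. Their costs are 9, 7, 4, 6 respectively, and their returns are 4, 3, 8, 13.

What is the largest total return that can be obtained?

This is a 0-1 knapsack instance.
Take Arcturus and Capella: cost 4 + 6 = 10 ≤ 15, return 8 + 13 = 21.
No other feasible combination does better.

21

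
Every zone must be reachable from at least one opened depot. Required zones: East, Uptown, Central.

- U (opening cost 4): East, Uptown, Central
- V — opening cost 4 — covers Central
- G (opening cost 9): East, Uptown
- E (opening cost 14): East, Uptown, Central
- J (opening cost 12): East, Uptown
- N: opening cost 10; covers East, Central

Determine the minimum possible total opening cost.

U alone covers East, Uptown, Central — every zone.
Total opening cost: 4.
No cover costs less than 4.

4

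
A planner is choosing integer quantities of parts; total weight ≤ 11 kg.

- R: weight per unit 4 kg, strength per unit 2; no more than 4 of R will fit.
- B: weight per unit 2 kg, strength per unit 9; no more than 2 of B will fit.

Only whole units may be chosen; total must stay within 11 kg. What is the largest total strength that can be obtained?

2×B: weight 4 ≤ 11, strength 2·9 = 18.
1×R and 2×B: weight 8 ≤ 11, strength 1·2 + 2·9 = 20.
Best is 20.

20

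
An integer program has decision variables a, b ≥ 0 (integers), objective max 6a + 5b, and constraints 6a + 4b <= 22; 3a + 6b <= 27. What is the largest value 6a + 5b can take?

26

(a,b)=(1,4): 6·1+4·4=22≤22, 3·1+6·4=27≤27, objective 26.
(a,b)=(1,3): 6·1+4·3=18≤22, 3·1+6·3=21≤27, objective 21.
(a,b)=(0,4): 6·0+4·4=16≤22, 3·0+6·4=24≤27, objective 20.
(a,b)=(0,3): 6·0+4·3=12≤22, 3·0+6·3=18≤27, objective 15.
No feasible integer point exceeds 26.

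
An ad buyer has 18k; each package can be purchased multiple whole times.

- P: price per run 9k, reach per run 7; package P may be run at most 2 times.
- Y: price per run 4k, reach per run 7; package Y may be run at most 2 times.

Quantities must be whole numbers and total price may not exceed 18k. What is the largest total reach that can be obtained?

2×Y: price 8 ≤ 18, reach 2·7 = 14.
1×P and 2×Y: price 17 ≤ 18, reach 1·7 + 2·7 = 21.
Best is 21.

21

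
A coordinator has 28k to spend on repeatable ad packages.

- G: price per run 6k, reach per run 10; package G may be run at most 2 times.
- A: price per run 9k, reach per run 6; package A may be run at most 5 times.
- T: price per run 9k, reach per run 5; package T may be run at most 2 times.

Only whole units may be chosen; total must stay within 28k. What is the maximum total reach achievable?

26

This is a bounded integer knapsack.
Take 2×G and 1×A: price 21 ≤ 28, reach 2·10 + 1·6 = 26.
G has the best ratio (10/6) and is taken to its limit of 2; remaining capacity is filled optimally with the others.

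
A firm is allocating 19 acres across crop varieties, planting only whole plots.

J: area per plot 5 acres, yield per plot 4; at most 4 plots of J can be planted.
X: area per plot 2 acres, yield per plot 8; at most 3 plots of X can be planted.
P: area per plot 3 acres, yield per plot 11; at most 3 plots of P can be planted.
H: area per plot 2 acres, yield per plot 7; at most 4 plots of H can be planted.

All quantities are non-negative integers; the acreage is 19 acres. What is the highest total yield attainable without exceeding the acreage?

Take 3×X, 3×P, and 2×H: area 19 ≤ 19, yield 3·8 + 3·11 + 2·7 = 71.
X has the best ratio (8/2) and is taken to its limit of 3; remaining capacity is filled optimally with the others.

71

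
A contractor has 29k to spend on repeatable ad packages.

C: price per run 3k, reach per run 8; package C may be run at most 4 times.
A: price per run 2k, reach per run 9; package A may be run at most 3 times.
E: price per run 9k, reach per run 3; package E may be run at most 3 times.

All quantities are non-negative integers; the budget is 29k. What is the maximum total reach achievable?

A has the best ratio (9/2); taking only A gives at most 3×9 = 27 (stopped by the supply cap of 3).
Mixing does better — 4×C, 3×A, and 1×E: price 27 ≤ 29, reach 4·8 + 3·9 + 1·3 = 62.

62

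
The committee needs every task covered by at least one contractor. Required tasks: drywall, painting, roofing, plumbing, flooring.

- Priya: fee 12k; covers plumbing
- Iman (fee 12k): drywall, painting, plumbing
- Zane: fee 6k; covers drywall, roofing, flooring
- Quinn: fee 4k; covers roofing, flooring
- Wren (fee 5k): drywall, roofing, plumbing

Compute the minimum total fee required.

The greedy cost-per-new-task heuristic would pick Wren, Quinn, and Iman for 21, but a cheaper cover exists.
Choose Iman and Quinn: together they cover drywall, painting, roofing, plumbing, flooring — every task.
Total fee: 12 + 4 = 16.
No cover costs less than 16.

16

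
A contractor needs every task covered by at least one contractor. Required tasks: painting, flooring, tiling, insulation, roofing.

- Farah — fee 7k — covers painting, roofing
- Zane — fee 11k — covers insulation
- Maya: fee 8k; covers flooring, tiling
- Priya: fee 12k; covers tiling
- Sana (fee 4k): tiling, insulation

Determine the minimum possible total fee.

Choose Farah, Maya, and Sana: together they cover painting, flooring, tiling, insulation, roofing — every task.
Total fee: 7 + 8 + 4 = 19.

19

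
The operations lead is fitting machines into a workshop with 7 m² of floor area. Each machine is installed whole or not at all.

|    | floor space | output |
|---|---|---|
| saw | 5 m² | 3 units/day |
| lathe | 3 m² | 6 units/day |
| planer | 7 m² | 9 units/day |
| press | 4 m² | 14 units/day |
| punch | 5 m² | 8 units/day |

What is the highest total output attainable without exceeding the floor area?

Treat it as a binary knapsack problem.
lathe + press: floor space 3 + 4 = 7 ≤ 7, output 6 + 14 = 20.
press: floor space 4 ≤ 7, output 14.
planer: floor space 7 ≤ 7, output 9.
Best is lathe and press with total output 20.

20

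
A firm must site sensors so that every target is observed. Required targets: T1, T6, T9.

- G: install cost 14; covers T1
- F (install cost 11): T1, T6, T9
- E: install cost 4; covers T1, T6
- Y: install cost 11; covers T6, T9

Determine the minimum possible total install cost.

11

This is a weighted set-cover instance.
F alone covers T1, T6, T9 — every target.
Total install cost: 11.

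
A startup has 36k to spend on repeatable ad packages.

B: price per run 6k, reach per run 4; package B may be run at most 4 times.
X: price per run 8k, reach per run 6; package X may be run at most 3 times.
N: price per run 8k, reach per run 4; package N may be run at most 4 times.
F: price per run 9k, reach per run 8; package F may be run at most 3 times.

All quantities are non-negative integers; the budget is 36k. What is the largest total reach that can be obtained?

Take 1×X and 3×F: price 35 ≤ 36, reach 1·6 + 3·8 = 30.
F has the best ratio (8/9) and is taken to its limit of 3; remaining capacity is filled optimally with the others.

30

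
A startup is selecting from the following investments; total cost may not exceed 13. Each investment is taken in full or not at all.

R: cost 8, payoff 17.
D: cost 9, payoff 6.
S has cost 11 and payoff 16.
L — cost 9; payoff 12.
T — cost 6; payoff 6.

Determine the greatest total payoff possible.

17

Take R: cost 8 ≤ 13, payoff 17.
No other feasible combination does better.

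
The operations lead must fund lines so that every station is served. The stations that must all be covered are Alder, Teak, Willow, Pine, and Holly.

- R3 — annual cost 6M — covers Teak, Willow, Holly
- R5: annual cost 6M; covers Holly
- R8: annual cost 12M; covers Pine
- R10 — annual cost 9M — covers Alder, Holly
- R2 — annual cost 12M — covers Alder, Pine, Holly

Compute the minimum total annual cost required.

18

This is a weighted set-cover instance.
Choose R3 and R2: together they cover Alder, Teak, Willow, Pine, Holly — every station.
Total annual cost: 6 + 12 = 18.
No cover costs less than 18.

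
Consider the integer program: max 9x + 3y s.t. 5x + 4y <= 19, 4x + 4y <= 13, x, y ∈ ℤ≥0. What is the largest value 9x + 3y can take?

Relaxing integrality, the LP optimum is 29.25 at (x,y) = (3.25, 0), which is not an integer point.
(x,y)=(3,0): 5·3+4·0=15≤19, 4·3+4·0=12≤13, objective 27.
(x,y)=(2,1): 5·2+4·1=14≤19, 4·2+4·1=12≤13, objective 21.
(x,y)=(2,0): 5·2+4·0=10≤19, 4·2+4·0=8≤13, objective 18.
The best lattice point is (3,0), giving 27.

27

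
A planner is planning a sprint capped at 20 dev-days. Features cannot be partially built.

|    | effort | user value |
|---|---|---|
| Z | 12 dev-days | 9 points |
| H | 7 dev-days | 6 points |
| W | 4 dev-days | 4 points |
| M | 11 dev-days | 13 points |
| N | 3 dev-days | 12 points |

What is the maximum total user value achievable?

29

Take W, M, and N: effort 4 + 11 + 3 = 18 ≤ 20, user value 4 + 13 + 12 = 29.
No other feasible combination does better.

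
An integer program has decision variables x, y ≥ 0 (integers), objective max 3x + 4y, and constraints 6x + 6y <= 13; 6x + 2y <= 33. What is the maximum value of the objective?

8

The continuous relaxation peaks at (0, 2.17) with value 8.67; rounding to a feasible lattice point costs some objective.
(x,y)=(0,2): 6·0+6·2=12≤13, 6·0+2·2=4≤33, objective 8.
(x,y)=(1,1): 6·1+6·1=12≤13, 6·1+2·1=8≤33, objective 7.
(x,y)=(0,1): 6·0+6·1=6≤13, 6·0+2·1=2≤33, objective 4.
The best lattice point is (0,2), giving 8.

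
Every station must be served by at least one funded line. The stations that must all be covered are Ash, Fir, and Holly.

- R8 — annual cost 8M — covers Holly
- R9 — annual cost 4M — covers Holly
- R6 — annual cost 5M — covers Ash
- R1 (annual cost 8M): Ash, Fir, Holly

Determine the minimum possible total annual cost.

8

This is a weighted set-cover instance.
R1 alone covers Ash, Fir, Holly — every station.
Total annual cost: 8.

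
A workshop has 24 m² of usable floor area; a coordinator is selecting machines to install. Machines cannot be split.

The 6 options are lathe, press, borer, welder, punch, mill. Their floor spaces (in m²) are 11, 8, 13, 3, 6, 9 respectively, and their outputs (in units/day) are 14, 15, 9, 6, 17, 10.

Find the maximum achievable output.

This is an integer program with binary decision variables.
Take press, punch, and mill: floor space 8 + 6 + 9 = 23 ≤ 24, output 15 + 17 + 10 = 42.
No other feasible combination does better.

42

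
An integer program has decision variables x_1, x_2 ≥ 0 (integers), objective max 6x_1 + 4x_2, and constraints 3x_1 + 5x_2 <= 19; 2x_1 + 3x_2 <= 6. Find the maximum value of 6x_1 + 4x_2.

18

(x_1,x_2)=(3,0): 3·3+5·0=9≤19, 2·3+3·0=6≤6, objective 18.
(x_1,x_2)=(2,0): 3·2+5·0=6≤19, 2·2+3·0=4≤6, objective 12.
The best lattice point is (3,0), giving 18.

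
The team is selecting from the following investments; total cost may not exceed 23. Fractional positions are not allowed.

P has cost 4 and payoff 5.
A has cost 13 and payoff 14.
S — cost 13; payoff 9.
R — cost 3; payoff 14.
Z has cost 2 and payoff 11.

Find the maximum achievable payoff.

Allowing fractional choices, the relaxed optimum would be about 44.7, but investments are indivisible.
A + R + Z: cost 13 + 3 + 2 = 18 ≤ 23, payoff 14 + 14 + 11 = 39.
P + A + R + Z: cost 4 + 13 + 3 + 2 = 22 ≤ 23, payoff 5 + 14 + 14 + 11 = 44.
Best is P, A, R, and Z with total payoff 44.

44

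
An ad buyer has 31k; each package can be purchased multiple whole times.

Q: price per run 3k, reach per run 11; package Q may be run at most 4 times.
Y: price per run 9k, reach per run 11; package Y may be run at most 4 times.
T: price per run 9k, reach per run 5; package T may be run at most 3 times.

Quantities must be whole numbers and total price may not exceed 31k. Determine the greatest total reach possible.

66

Q has the best ratio (11/3); taking only Q gives at most 4×11 = 44 (stopped by the supply cap of 4).
Mixing does better — 4×Q and 2×Y: price 30 ≤ 31, reach 4·11 + 2·11 = 66.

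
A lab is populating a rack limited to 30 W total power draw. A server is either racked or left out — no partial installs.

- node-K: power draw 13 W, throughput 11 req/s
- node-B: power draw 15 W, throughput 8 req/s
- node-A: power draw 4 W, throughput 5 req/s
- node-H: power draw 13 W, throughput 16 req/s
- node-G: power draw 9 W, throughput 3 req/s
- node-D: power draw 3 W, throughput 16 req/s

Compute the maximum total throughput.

43

node-A + node-H + node-G + node-D: power draw 4 + 13 + 9 + 3 = 29 ≤ 30, throughput 5 + 16 + 3 + 16 = 40.
node-K + node-H + node-D: power draw 13 + 13 + 3 = 29 ≤ 30, throughput 11 + 16 + 16 = 43.
node-A + node-H + node-D: power draw 4 + 13 + 3 = 20 ≤ 30, throughput 5 + 16 + 16 = 37.
Best is node-K, node-H, and node-D with total throughput 43.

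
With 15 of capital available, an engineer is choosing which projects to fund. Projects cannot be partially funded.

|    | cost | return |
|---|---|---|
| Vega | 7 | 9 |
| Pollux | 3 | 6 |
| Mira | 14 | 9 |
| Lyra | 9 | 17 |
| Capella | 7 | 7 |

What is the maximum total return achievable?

23

Vega + Capella: cost 7 + 7 = 14 ≤ 15, return 9 + 7 = 16.
Lyra: cost 9 ≤ 15, return 17.
Pollux + Lyra: cost 3 + 9 = 12 ≤ 15, return 6 + 17 = 23.
Best is Pollux and Lyra with total return 23.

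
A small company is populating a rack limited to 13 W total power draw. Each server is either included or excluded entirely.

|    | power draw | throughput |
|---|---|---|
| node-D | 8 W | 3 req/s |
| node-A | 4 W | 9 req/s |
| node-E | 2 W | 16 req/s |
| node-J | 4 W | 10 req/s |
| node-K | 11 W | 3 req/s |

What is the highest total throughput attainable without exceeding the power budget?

Allowing fractional choices, the relaxed optimum would be about 36.1, but servers are indivisible.
node-A + node-E + node-J: power draw 4 + 2 + 4 = 10 ≤ 13, throughput 9 + 16 + 10 = 35.
node-E + node-J: power draw 2 + 4 = 6 ≤ 13, throughput 16 + 10 = 26.
Best is node-A, node-E, and node-J with total throughput 35.

35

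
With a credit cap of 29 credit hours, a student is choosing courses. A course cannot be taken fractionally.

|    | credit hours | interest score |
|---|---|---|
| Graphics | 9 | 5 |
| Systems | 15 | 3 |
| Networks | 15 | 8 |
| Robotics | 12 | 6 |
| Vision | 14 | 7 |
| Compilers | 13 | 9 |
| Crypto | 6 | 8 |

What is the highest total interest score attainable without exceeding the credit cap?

Allowing fractional choices, the relaxed optimum would be about 22.5, but courses are indivisible.
Graphics + Compilers + Crypto: credit hours 9 + 13 + 6 = 28 ≤ 29, interest score 5 + 9 + 8 = 22.
Graphics + Vision + Crypto: credit hours 9 + 14 + 6 = 29 ≤ 29, interest score 5 + 7 + 8 = 20.
Best is Graphics, Compilers, and Crypto with total interest score 22.

22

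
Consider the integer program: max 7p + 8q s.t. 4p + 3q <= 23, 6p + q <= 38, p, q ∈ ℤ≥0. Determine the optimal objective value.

56

Relaxing integrality, the LP optimum is 61.33 at (p,q) = (0, 7.67), which is not an integer point.
(p,q)=(0,7): 4·0+3·7=21≤23, 6·0+1·7=7≤38, objective 56.
(p,q)=(1,6): 4·1+3·6=22≤23, 6·1+1·6=12≤38, objective 55.
(p,q)=(0,6): 4·0+3·6=18≤23, 6·0+1·6=6≤38, objective 48.
No feasible integer point exceeds 56.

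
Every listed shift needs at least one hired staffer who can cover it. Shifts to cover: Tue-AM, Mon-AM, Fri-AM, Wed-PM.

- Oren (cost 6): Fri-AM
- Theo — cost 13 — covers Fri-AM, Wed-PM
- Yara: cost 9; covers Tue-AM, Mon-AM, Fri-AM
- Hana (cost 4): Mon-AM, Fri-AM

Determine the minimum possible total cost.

This is an integer covering problem.
The greedy cost-per-new-shift heuristic would pick Hana, Yara, and Theo for 26, but a cheaper cover exists.
Choose Theo and Yara: together they cover Tue-AM, Mon-AM, Fri-AM, Wed-PM — every shift.
Total cost: 13 + 9 = 22.
No cover costs less than 22.

22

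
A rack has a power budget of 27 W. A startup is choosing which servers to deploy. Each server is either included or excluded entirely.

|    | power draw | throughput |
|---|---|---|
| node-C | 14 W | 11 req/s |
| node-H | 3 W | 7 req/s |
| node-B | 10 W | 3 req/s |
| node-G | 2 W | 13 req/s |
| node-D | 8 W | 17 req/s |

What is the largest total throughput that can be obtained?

node-C + node-H + node-G + node-D: power draw 14 + 3 + 2 + 8 = 27 ≤ 27, throughput 11 + 7 + 13 + 17 = 48.
node-C + node-G + node-D: power draw 14 + 2 + 8 = 24 ≤ 27, throughput 11 + 13 + 17 = 41.
node-H + node-B + node-G + node-D: power draw 3 + 10 + 2 + 8 = 23 ≤ 27, throughput 7 + 3 + 13 + 17 = 40.
Best is node-C, node-H, node-G, and node-D with total throughput 48.

48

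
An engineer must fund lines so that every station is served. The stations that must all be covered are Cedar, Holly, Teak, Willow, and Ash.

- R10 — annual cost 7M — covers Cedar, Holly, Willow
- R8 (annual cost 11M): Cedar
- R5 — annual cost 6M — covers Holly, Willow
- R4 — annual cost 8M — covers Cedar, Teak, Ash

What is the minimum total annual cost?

14

The greedy cost-per-new-station heuristic would pick R10 and R4 for 15, but a cheaper cover exists.
Choose R5 and R4: together they cover Cedar, Holly, Teak, Willow, Ash — every station.
Total annual cost: 6 + 8 = 14.
No cover costs less than 14.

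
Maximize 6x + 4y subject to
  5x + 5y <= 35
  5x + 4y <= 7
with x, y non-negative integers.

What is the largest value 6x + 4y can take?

6

(x,y)=(1,0): 5·1+5·0=5≤35, 5·1+4·0=5≤7, objective 6.
(x,y)=(0,1): 5·0+5·1=5≤35, 5·0+4·1=4≤7, objective 4.
(x,y)=(0,0): 5·0+5·0=0≤35, 5·0+4·0=0≤7, objective 0.
Maximum is 6 at (x,y)=(1,0).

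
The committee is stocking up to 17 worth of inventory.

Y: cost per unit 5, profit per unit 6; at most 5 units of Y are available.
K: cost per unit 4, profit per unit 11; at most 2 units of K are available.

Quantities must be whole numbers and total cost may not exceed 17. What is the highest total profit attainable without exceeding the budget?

2×Y and 1×K: cost 14 ≤ 17, profit 2·6 + 1·11 = 23.
1×Y and 2×K: cost 13 ≤ 17, profit 1·6 + 2·11 = 28.
Best is 28.

28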